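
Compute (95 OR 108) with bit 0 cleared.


Step 1: 95 | 108 = 127
Step 2: 127 & ~(1 << 0) = 126

126


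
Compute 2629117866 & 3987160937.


0b10011100101101010010011110101010 & 0b11101101101001110011111101101001 = 0b10001100101001010010011100101000 = 2359633704

2359633704


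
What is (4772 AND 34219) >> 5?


Step 1: 4772 & 34219 = 160
Step 2: 160 >> 5 = 5

5


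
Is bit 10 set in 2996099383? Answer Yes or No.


0b10110010100101001101100100110111, bit 10 = 0. No

No


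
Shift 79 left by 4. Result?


0b1001111 << 4 = 0b10011110000 = 1264

1264


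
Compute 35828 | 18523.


0b1000101111110100 | 0b100100001011011 = 0b1100101111111111 = 52223

52223


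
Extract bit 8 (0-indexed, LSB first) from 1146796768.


0b1000100010110101011101011100000, position 8 = 0

0


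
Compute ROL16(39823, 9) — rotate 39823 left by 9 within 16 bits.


Rotate 0b1001101110001111 left by 9 (16-bit) = 0b1111100110111 = 7991

7991


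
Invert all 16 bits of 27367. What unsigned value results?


27367 ^ 65535 = 38168

38168


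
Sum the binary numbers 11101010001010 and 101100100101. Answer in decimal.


11101010001010 + 101100100101 = 100010110101111 = 17839

17839


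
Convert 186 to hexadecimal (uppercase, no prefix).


186 = BA hex

BA


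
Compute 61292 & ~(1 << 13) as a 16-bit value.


61292 & ~(1 << 13) = 53100

53100


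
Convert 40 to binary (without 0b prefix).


40 = 101000 in binary

101000


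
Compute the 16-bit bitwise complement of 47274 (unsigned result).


~0b1011100010101010 = 0b100011101010101 = 18261 (16-bit unsigned)

18261


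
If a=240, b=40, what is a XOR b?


240 ^ 40 = 216

216


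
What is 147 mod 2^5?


147 & 31 = 19

19


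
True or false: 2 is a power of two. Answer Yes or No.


0b10. Only one bit set => Yes

Yes


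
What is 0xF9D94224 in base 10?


F9D94224 hex = 4191765028 decimal

4191765028


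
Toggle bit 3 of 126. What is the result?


126 ^ (1 << 3) = 126 ^ 8 = 118

118


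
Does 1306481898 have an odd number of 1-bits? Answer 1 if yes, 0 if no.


0b1001101110111110101010011101010 has 19 ones => parity 1

1


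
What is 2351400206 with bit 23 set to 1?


2351400206 | (1 << 23) = 2351400206 | 8388608 = 2359788814

2359788814


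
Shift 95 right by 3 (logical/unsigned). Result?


0b1011111 >> 3 = 0b1011 = 11

11


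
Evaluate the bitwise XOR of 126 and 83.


0b1111110 ^ 0b1010011 = 0b101101 = 45

45


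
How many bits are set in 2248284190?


0b10000110000000100001100000011110 has 10 set bits

10


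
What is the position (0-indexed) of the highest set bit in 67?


0b1000011. Highest set bit at position 6

6


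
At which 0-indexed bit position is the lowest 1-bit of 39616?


0b1001101011000000. Lowest set bit at position 6

6


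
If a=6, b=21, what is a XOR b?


6 ^ 21 = 19

19


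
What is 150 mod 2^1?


150 & 1 = 0

0


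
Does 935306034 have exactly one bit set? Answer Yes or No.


0b110111101111111010001100110010. Multiple bits set => No

No


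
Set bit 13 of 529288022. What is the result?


529288022 | (1 << 13) = 529288022 | 8192 = 529296214

529296214


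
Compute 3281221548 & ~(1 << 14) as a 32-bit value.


3281221548 & ~(1 << 14) = 3281205164

3281205164


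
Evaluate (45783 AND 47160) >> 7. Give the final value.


Step 1: 45783 & 47160 = 45072
Step 2: 45072 >> 7 = 352

352


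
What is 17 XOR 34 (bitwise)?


0b10001 ^ 0b100010 = 0b110011 = 51

51


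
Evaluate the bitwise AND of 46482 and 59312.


0b1011010110010010 & 0b1110011110110000 = 0b1010010110010000 = 42384

42384


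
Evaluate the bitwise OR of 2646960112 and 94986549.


0b10011101110001010110011111110000 | 0b101101010010110000100110101 = 0b10011101111011010110011111110101 = 2649581557

2649581557


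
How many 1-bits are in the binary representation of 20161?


0b100111011000001 has 7 set bits

7


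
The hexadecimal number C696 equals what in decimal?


C696 hex = 50838 decimal

50838


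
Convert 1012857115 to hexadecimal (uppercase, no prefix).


1012857115 = 3C5EF91B hex

3C5EF91B


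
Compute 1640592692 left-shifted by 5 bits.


0b1100001110010010111010100110100 << 5 = 0b110000111001001011101010011010000000 = 52498966144

52498966144


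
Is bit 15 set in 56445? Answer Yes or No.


0b1101110001111101, bit 15 = 1. Yes

Yes


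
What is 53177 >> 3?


0b1100111110111001 >> 3 = 0b1100111110111 = 6647

6647


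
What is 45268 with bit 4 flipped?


45268 ^ (1 << 4) = 45268 ^ 16 = 45252

45252


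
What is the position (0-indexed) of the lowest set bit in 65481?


0b1111111111001001. Lowest set bit at position 0

0


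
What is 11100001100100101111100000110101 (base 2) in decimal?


11100001100100101111100000110101 in decimal = 3784505397

3784505397


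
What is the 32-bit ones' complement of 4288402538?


4288402538 ^ 4294967295 = 6564757

6564757


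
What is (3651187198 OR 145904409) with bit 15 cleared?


Step 1: 3651187198 | 145904409 = 3652383743
Step 2: 3652383743 & ~(1 << 15) = 3652350975

3652350975


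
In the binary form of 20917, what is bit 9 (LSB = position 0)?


0b101000110110101, position 9 = 0

0


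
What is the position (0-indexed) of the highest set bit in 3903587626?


0b11101000101011000000010100101010. Highest set bit at position 31

31


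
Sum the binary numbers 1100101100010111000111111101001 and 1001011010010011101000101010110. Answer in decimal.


1100101100010111000111111101001 + 1001011010010011101000101010110 = 10110000110101010110000100111111 = 2966774079

2966774079


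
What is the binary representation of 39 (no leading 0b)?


39 = 100111 in binary

100111


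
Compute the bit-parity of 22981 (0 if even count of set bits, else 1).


0b101100111000101 has 8 ones => parity 0

0


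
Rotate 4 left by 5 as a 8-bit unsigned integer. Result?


Rotate 0b100 left by 5 (8-bit) = 0b10000000 = 128

128


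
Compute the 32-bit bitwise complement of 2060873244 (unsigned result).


~0b1111010110101100110111000011100 = 0b10000101001010011001000111100011 = 2234094051 (32-bit unsigned)

2234094051


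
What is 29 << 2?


0b11101 << 2 = 0b1110100 = 116

116


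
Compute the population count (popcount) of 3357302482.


0b11001000000111000101111011010010 has 15 set bits

15


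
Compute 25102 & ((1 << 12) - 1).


25102 & 4095 = 526

526


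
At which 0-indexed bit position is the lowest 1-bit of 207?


0b11001111. Lowest set bit at position 0

0


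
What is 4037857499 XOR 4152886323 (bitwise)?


0b11110000101011001101000011011011 ^ 0b11110111100010000000010000110011 = 0b111001001001101010011101000 = 119854312

119854312


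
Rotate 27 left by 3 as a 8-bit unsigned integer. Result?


Rotate 0b11011 left by 3 (8-bit) = 0b11011000 = 216

216


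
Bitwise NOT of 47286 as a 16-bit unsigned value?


~0b1011100010110110 = 0b100011101001001 = 18249 (16-bit unsigned)

18249


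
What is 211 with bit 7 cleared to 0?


211 & ~(1 << 7) = 83

83


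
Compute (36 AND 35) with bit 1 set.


Step 1: 36 & 35 = 32
Step 2: 32 | (1 << 1) = 32 | 2 = 34

34


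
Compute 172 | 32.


0b10101100 | 0b100000 = 0b10101100 = 172

172


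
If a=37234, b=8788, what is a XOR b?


37234 ^ 8788 = 45862

45862


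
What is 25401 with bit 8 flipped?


25401 ^ (1 << 8) = 25401 ^ 256 = 25145

25145


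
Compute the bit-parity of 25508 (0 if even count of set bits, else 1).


0b110001110100100 has 7 ones => parity 1

1


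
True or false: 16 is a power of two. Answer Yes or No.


0b10000. Only one bit set => Yes

Yes


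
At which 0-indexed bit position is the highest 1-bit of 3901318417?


0b11101000100010010110010100010001. Highest set bit at position 31

31


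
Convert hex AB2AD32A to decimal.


AB2AD32A hex = 2871710506 decimal

2871710506


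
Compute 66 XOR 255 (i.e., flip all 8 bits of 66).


66 ^ 255 = 189

189


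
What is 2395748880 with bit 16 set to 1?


2395748880 | (1 << 16) = 2395748880 | 65536 = 2395814416

2395814416


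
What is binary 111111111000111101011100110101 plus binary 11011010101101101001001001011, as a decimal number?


111111111000111101011100110101 + 11011010101101101001001001011 = 1011011001110101010100110000000 = 1530571136

1530571136


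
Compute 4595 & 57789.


0b1000111110011 & 0b1110000110111101 = 0b110110001 = 433

433


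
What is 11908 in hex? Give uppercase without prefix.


11908 = 2E84 hex

2E84


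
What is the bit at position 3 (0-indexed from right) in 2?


0b10, position 3 = 0

0


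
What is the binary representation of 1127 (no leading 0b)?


1127 = 10001100111 in binary

10001100111


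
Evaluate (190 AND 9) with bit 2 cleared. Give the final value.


Step 1: 190 & 9 = 8
Step 2: 8 & ~(1 << 2) = 8

8


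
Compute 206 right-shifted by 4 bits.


0b11001110 >> 4 = 0b1100 = 12

12


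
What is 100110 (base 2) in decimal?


100110 in decimal = 38

38


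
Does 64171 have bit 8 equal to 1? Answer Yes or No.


0b1111101010101011, bit 8 = 0. No

No


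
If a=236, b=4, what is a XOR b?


236 ^ 4 = 232

232


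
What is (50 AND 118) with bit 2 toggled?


Step 1: 50 & 118 = 50
Step 2: 50 ^ (1 << 2) = 50 ^ 4 = 54

54


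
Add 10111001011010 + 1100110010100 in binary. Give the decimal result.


10111001011010 + 1100110010100 = 100011111101110 = 18414

18414


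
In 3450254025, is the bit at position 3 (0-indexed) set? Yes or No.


0b11001101101001101011001011001001, bit 3 = 1. Yes

Yes


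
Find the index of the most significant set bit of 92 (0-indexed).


0b1011100. Highest set bit at position 6

6


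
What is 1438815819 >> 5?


0b1010101110000101001011001001011 >> 5 = 0b10101011100001010010110010 = 44962994

44962994


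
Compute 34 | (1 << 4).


34 | (1 << 4) = 34 | 16 = 50

50


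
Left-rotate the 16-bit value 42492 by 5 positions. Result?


Rotate 0b1010010111111100 left by 5 (16-bit) = 0b1011111110010100 = 49044

49044


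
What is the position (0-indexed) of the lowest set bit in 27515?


0b110101101111011. Lowest set bit at position 0

0


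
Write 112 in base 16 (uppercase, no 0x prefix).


112 = 70 hex

70


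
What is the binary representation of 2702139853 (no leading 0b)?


2702139853 = 10100001000011110110000111001101 in binary

10100001000011110110000111001101


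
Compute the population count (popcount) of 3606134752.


0b11010110111100010011111111100000 has 19 set bits

19


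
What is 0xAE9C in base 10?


AE9C hex = 44700 decimal

44700


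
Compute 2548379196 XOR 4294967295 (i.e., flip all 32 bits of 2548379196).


2548379196 ^ 4294967295 = 1746588099

1746588099


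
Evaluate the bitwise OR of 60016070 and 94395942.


0b11100100111100010111000110 | 0b101101000000101111000100110 = 0b111101100111101111111100110 = 129228774

129228774


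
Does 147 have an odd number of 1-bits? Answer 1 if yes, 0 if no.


0b10010011 has 4 ones => parity 0

0


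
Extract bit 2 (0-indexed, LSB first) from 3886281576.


0b11100111101000111111001101101000, position 2 = 0

0


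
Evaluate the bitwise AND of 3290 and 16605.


0b110011011010 & 0b100000011011101 = 0b11011000 = 216

216


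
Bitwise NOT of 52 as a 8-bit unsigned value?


~0b110100 = 0b11001011 = 203 (8-bit unsigned)

203


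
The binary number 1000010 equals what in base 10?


1000010 in decimal = 66

66


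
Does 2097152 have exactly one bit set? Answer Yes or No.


0b1000000000000000000000. Only one bit set => Yes

Yes


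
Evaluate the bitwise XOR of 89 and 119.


0b1011001 ^ 0b1110111 = 0b101110 = 46

46


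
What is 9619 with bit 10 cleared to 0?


9619 & ~(1 << 10) = 8595

8595


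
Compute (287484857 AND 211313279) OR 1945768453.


Step 1: 287484857 & 211313279 = 8761
Step 2: 8761 | 1945768453 = 1945776701

1945776701


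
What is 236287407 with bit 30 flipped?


236287407 ^ (1 << 30) = 236287407 ^ 1073741824 = 1310029231

1310029231


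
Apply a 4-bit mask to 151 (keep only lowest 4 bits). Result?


151 & 15 = 7

7


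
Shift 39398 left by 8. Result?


0b1001100111100110 << 8 = 0b100110011110011000000000 = 10085888

10085888


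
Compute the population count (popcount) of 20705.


0b101000011100001 has 6 set bits

6


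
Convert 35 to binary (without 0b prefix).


35 = 100011 in binary

100011


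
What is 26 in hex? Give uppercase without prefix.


26 = 1A hex

1A


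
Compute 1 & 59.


0b1 & 0b111011 = 0b1 = 1

1


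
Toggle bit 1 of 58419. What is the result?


58419 ^ (1 << 1) = 58419 ^ 2 = 58417

58417


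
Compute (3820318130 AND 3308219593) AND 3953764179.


Step 1: 3820318130 & 3308219593 = 3240455296
Step 2: 3240455296 & 3953764179 = 3240174592

3240174592


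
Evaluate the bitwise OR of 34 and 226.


0b100010 | 0b11100010 = 0b11100010 = 226

226


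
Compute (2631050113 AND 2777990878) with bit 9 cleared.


Step 1: 2631050113 & 2777990878 = 2224063104
Step 2: 2224063104 & ~(1 << 9) = 2224062592

2224062592


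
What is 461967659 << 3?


0b11011100010010001000100101011 << 3 = 0b11011100010010001000100101011000 = 3695741272

3695741272


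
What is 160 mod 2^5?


160 & 31 = 0

0


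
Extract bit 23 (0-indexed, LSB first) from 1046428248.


0b111110010111110011101001011000, position 23 = 0

0


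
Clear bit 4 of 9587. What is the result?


9587 & ~(1 << 4) = 9571

9571


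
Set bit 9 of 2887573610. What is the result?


2887573610 | (1 << 9) = 2887573610 | 512 = 2887574122

2887574122


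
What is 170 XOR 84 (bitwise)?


0b10101010 ^ 0b1010100 = 0b11111110 = 254

254


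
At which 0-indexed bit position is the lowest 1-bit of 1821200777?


0b1101100100011010101000110001001. Lowest set bit at position 0

0


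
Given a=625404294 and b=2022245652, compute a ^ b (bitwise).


625404294 ^ 2022245652 = 1573907602

1573907602


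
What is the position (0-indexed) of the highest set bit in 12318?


0b11000000011110. Highest set bit at position 13

13


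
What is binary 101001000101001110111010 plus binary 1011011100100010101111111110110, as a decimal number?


101001000101001110111010 + 1011011100100010101111111110110 = 1011100001101011011001110110000 = 1547023280

1547023280


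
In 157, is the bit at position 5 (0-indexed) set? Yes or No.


0b10011101, bit 5 = 0. No

No


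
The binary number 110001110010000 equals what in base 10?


110001110010000 in decimal = 25488

25488


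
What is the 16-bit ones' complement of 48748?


48748 ^ 65535 = 16787

16787


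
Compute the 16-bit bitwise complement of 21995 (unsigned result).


~0b101010111101011 = 0b1010101000010100 = 43540 (16-bit unsigned)

43540


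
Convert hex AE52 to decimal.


AE52 hex = 44626 decimal

44626


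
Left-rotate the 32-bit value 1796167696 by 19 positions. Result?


Rotate 0b1101011000011110101100000010000 left by 19 (32-bit) = 0b11000000100000110101100001111010 = 3229833338

3229833338


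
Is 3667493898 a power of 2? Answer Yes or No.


0b11011010100110011000010000001010. Multiple bits set => No

No


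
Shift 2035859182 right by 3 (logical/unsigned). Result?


0b1111001010110001011111011101110 >> 3 = 0b1111001010110001011111011101 = 254482397

254482397


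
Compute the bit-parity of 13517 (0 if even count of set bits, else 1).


0b11010011001101 has 8 ones => parity 0

0


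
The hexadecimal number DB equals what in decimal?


DB hex = 219 decimal

219


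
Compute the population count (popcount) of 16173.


0b11111100101101 has 10 set bits

10


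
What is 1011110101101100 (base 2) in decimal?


1011110101101100 in decimal = 48492

48492


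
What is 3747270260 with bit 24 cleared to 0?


3747270260 & ~(1 << 24) = 3730493044

3730493044


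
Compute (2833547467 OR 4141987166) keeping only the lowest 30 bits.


Step 1: 2833547467 | 4141987166 = 4276467167
Step 2: 4276467167 & 1073741823 = 1055241695

1055241695


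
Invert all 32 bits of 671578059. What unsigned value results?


671578059 ^ 4294967295 = 3623389236

3623389236


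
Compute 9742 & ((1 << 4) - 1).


9742 & 15 = 14

14


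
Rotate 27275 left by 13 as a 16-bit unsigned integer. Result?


Rotate 0b110101010001011 left by 13 (16-bit) = 0b110110101010001 = 27985

27985


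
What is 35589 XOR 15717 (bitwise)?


0b1000101100000101 ^ 0b11110101100101 = 0b1011011001100000 = 46688

46688


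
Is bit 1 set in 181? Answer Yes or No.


0b10110101, bit 1 = 0. No

No


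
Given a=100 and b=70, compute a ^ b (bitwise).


100 ^ 70 = 34

34


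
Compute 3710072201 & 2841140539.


0b11011101001000110011010110001001 & 0b10101001010110000101110100111011 = 0b10001001000000000001010100001001 = 2298483977

2298483977


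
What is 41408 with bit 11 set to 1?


41408 | (1 << 11) = 41408 | 2048 = 43456

43456


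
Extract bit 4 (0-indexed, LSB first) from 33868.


0b1000010001001100, position 4 = 0

0


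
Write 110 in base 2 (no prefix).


110 = 1101110 in binary

1101110


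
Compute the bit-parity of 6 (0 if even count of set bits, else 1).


0b110 has 2 ones => parity 0

0


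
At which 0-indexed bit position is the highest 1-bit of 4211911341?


0b11111011000011001010101010101101. Highest set bit at position 31

31


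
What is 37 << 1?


0b100101 << 1 = 0b1001010 = 74

74


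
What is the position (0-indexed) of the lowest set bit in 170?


0b10101010. Lowest set bit at position 1

1


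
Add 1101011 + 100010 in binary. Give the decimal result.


1101011 + 100010 = 10001101 = 141

141


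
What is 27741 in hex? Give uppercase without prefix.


27741 = 6C5D hex

6C5D


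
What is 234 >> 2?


0b11101010 >> 2 = 0b111010 = 58

58


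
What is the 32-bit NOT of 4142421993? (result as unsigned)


~0b11110110111010000101011111101001 = 0b1001000101111010100000010110 = 152545302 (32-bit unsigned)

152545302


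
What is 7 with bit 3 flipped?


7 ^ (1 << 3) = 7 ^ 8 = 15

15


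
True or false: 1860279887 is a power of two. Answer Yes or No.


0b1101110111000011001111001001111. Multiple bits set => No

No


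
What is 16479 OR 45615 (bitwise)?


0b100000001011111 | 0b1011001000101111 = 0b1111001001111111 = 62079

62079


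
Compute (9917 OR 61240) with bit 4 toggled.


Step 1: 9917 | 61240 = 61373
Step 2: 61373 ^ (1 << 4) = 61373 ^ 16 = 61357

61357


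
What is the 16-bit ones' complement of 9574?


9574 ^ 65535 = 55961

55961


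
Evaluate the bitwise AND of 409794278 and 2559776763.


0b11000011011001111011011100110 & 0b10011000100100110001011111111011 = 0b11000000000000001011011100010 = 402659042

402659042


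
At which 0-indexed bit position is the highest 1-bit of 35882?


0b1000110000101010. Highest set bit at position 15

15


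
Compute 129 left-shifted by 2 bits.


0b10000001 << 2 = 0b1000000100 = 516

516


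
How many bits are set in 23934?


0b101110101111110 has 11 set bits

11


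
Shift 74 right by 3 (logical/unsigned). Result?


0b1001010 >> 3 = 0b1001 = 9

9


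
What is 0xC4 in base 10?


C4 hex = 196 decimal

196


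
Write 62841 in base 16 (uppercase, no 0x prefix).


62841 = F579 hex

F579


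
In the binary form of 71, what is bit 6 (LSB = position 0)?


0b1000111, position 6 = 1

1


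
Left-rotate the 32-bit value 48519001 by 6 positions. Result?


Rotate 0b10111001000101011101011001 left by 6 (32-bit) = 0b10111001000101011101011001000000 = 3105216064

3105216064


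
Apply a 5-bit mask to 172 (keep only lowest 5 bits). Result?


172 & 31 = 12

12


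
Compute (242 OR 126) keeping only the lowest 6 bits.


Step 1: 242 | 126 = 254
Step 2: 254 & 63 = 62

62


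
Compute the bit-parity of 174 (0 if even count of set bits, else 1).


0b10101110 has 5 ones => parity 1

1


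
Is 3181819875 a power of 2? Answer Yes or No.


0b10111101101001101011011111100011. Multiple bits set => No

No


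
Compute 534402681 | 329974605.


0b11111110110100101011001111001 | 0b10011101010110000001101001101 = 0b11111111110110101011101111101 = 536565629

536565629


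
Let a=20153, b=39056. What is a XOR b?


20153 ^ 39056 = 54825

54825


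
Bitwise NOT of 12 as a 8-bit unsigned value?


~0b1100 = 0b11110011 = 243 (8-bit unsigned)

243


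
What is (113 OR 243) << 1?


Step 1: 113 | 243 = 243
Step 2: 243 << 1 = 486

486


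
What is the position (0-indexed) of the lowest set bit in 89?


0b1011001. Lowest set bit at position 0

0


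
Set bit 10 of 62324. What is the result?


62324 | (1 << 10) = 62324 | 1024 = 63348

63348


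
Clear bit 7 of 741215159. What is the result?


741215159 & ~(1 << 7) = 741215031

741215031


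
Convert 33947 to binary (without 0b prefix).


33947 = 1000010010011011 in binary

1000010010011011


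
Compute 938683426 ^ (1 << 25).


938683426 ^ (1 << 25) = 938683426 ^ 33554432 = 905128994

905128994


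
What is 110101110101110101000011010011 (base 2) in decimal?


110101110101110101000011010011 in decimal = 903303379

903303379


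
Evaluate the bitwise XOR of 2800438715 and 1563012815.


0b10100110111010110100110110111011 ^ 0b1011101001010011010111011001111 = 0b11111011110000101110001101110100 = 4223853428

4223853428


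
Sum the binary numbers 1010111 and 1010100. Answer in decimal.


1010111 + 1010100 = 10101011 = 171

171


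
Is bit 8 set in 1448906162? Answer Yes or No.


0b1010110010111001000110110110010, bit 8 = 1. Yes

Yes


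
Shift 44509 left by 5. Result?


0b1010110111011101 << 5 = 0b101011011101110100000 = 1424288

1424288


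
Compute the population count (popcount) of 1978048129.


0b1110101111001101001111010000001 has 17 set bits

17


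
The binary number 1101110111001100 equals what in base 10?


1101110111001100 in decimal = 56780

56780


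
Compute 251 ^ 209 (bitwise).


0b11111011 ^ 0b11010001 = 0b101010 = 42

42


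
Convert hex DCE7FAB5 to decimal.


DCE7FAB5 hex = 3706190517 decimal

3706190517


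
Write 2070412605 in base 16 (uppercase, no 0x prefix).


2070412605 = 7B67FD3D hex

7B67FD3D


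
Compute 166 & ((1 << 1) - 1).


166 & 1 = 0

0


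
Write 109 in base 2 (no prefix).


109 = 1101101 in binary

1101101


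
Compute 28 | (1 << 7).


28 | (1 << 7) = 28 | 128 = 156

156


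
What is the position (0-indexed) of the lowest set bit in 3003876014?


0b10110011000010111000001010101110. Lowest set bit at position 1

1


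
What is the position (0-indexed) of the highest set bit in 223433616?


0b1101010100010101001110010000. Highest set bit at position 27

27


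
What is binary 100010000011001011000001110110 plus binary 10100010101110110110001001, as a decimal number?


100010000011001011000001110110 + 10100010101110110110001001 = 100100100101111001110111111111 = 613916159

613916159


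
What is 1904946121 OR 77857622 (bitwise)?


0b1110001100010110010101111001001 | 0b100101001000000001101010110 = 0b1110101101011110010101111011111 = 1974414303

1974414303


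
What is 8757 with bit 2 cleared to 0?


8757 & ~(1 << 2) = 8753

8753


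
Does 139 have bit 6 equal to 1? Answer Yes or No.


0b10001011, bit 6 = 0. No

No


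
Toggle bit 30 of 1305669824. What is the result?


1305669824 ^ (1 << 30) = 1305669824 ^ 1073741824 = 231928000

231928000


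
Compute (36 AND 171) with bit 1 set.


Step 1: 36 & 171 = 32
Step 2: 32 | (1 << 1) = 32 | 2 = 34

34


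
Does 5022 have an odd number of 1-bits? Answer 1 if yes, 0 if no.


0b1001110011110 has 8 ones => parity 0

0


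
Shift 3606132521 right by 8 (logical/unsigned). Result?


0b11010110111100010011011100101001 >> 8 = 0b110101101111000100110111 = 14086455

14086455


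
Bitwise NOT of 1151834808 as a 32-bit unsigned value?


~0b1000100101001111001101010111000 = 0b10111011010110000110010101000111 = 3143132487 (32-bit unsigned)

3143132487


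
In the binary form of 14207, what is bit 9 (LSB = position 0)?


0b11011101111111, position 9 = 1

1


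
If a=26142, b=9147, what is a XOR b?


26142 ^ 9147 = 17829

17829


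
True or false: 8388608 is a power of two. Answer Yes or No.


0b100000000000000000000000. Only one bit set => Yes

Yes


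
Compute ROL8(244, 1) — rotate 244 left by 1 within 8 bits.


Rotate 0b11110100 left by 1 (8-bit) = 0b11101001 = 233

233


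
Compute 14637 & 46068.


0b11100100101101 & 0b1011001111110100 = 0b11000100100100 = 12580

12580


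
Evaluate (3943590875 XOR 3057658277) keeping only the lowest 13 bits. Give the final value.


Step 1: 3943590875 ^ 3057658277 = 1565409918
Step 2: 1565409918 & 8191 = 638

638


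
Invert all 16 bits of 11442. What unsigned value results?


11442 ^ 65535 = 54093

54093


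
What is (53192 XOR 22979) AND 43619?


Step 1: 53192 ^ 22979 = 38411
Step 2: 38411 & 43619 = 33283

33283


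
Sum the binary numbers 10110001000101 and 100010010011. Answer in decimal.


10110001000101 + 100010010011 = 11010011011000 = 13528

13528


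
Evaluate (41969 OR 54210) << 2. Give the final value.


Step 1: 41969 | 54210 = 62451
Step 2: 62451 << 2 = 249804

249804


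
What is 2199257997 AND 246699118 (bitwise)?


0b10000011000101100000001110001101 & 0b1110101101000101010001101110 = 0b10000101000000000000001100 = 34865164

34865164


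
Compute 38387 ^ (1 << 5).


38387 ^ (1 << 5) = 38387 ^ 32 = 38355

38355


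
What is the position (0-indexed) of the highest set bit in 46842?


0b1011011011111010. Highest set bit at position 15

15


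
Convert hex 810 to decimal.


810 hex = 2064 decimal

2064


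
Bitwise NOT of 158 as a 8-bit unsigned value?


~0b10011110 = 0b1100001 = 97 (8-bit unsigned)

97


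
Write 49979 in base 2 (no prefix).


49979 = 1100001100111011 in binary

1100001100111011


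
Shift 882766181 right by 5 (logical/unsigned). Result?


0b110100100111011111000101100101 >> 5 = 0b1101001001110111110001011 = 27586443

27586443


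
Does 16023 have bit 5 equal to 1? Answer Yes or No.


0b11111010010111, bit 5 = 0. No

No


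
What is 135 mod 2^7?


135 & 127 = 7

7


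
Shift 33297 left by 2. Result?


0b1000001000010001 << 2 = 0b100000100001000100 = 133188

133188


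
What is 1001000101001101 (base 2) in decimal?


1001000101001101 in decimal = 37197

37197


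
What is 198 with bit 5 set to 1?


198 | (1 << 5) = 198 | 32 = 230

230


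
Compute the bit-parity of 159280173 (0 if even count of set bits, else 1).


0b1001011111100110110000101101 has 16 ones => parity 0

0


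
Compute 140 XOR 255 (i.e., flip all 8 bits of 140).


140 ^ 255 = 115

115


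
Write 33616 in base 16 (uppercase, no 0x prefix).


33616 = 8350 hex

8350


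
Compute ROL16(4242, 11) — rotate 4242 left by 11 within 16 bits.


Rotate 0b1000010010010 left by 11 (16-bit) = 0b1001000010000100 = 36996

36996


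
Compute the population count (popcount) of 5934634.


0b10110101000111000101010 has 11 set bits

11


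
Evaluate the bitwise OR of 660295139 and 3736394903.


0b100111010110110100110111100011 | 0b11011110101101001101110010010111 = 0b11111111111111111101110111110111 = 4294958583

4294958583


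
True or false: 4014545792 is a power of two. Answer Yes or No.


0b11101111010010010001101110000000. Multiple bits set => No

No


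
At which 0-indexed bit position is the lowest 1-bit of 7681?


0b1111000000001. Lowest set bit at position 0

0


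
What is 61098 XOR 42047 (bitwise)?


0b1110111010101010 ^ 0b1010010000111111 = 0b100101010010101 = 19093

19093


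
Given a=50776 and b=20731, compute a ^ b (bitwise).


50776 ^ 20731 = 38563

38563


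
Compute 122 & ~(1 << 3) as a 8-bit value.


122 & ~(1 << 3) = 114

114


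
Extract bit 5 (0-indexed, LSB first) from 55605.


0b1101100100110101, position 5 = 1

1


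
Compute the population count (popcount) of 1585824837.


0b1011110100001011100010001000101 has 14 set bits

14


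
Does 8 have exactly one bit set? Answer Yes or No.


0b1000. Only one bit set => Yes

Yes


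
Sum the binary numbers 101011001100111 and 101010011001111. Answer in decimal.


101011001100111 + 101010011001111 = 1010101100110110 = 43830

43830


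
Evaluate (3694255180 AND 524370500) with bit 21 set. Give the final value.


Step 1: 3694255180 & 524370500 = 469844036
Step 2: 469844036 | (1 << 21) = 469844036 | 2097152 = 471941188

471941188


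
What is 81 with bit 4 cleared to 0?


81 & ~(1 << 4) = 65

65


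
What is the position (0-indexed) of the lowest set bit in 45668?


0b1011001001100100. Lowest set bit at position 2

2


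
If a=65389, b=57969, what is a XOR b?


65389 ^ 57969 = 7452

7452


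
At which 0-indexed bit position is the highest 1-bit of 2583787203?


0b10011010000000010111011011000011. Highest set bit at position 31

31


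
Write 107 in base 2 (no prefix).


107 = 1101011 in binary

1101011


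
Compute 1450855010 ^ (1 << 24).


1450855010 ^ (1 << 24) = 1450855010 ^ 16777216 = 1467632226

1467632226


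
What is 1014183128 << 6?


0b111100011100110011010011011000 << 6 = 0b111100011100110011010011011000000000 = 64907720192

64907720192


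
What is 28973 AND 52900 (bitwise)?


0b111000100101101 & 0b1100111010100100 = 0b100000000100100 = 16420

16420


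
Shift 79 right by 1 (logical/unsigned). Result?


0b1001111 >> 1 = 0b100111 = 39

39


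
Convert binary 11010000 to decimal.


11010000 in decimal = 208

208


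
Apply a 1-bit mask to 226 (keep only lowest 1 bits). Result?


226 & 1 = 0

0


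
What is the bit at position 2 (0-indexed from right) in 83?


0b1010011, position 2 = 0

0


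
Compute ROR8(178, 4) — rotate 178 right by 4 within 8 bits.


Rotate 0b10110010 right by 4 (8-bit) = 0b101011 = 43

43


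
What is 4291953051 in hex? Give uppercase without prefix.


4291953051 = FFD2019B hex

FFD2019B


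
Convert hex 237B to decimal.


237B hex = 9083 decimal

9083


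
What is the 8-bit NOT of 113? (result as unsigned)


~0b1110001 = 0b10001110 = 142 (8-bit unsigned)

142


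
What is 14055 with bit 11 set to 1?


14055 | (1 << 11) = 14055 | 2048 = 16103

16103


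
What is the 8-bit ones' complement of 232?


232 ^ 255 = 23

23


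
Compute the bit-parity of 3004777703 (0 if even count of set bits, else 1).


0b10110011000110010100010011100111 has 16 ones => parity 0

0


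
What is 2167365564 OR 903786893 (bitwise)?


0b10000001001011110101111110111100 | 0b110101110111101011000110001101 = 0b10110101111111111111111110111101 = 3053453245

3053453245


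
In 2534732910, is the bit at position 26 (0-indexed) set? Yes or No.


0b10010111000101001111010001101110, bit 26 = 1. Yes

Yes


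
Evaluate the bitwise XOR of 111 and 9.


0b1101111 ^ 0b1001 = 0b1100110 = 102

102


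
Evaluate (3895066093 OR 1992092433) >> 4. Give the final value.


Step 1: 3895066093 | 1992092433 = 4273864701
Step 2: 4273864701 >> 4 = 267116543

267116543


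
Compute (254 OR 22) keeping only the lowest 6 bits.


Step 1: 254 | 22 = 254
Step 2: 254 & 63 = 62

62


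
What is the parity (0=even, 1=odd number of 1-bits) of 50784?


0b1100011001100000 has 6 ones => parity 0

0


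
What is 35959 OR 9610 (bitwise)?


0b1000110001110111 | 0b10010110001010 = 0b1010110111111111 = 44543

44543


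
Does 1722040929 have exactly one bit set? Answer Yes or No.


0b1100110101001000100001001100001. Multiple bits set => No

No


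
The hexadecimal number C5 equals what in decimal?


C5 hex = 197 decimal

197


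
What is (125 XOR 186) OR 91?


Step 1: 125 ^ 186 = 199
Step 2: 199 | 91 = 223

223


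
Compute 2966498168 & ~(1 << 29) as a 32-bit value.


2966498168 & ~(1 << 29) = 2429627256

2429627256


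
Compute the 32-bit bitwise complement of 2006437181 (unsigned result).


~0b1110111100101111100110100111101 = 0b10001000011010000011001011000010 = 2288530114 (32-bit unsigned)

2288530114


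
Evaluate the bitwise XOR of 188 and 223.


0b10111100 ^ 0b11011111 = 0b1100011 = 99

99


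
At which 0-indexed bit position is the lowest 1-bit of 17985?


0b100011001000001. Lowest set bit at position 0

0


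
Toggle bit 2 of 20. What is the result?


20 ^ (1 << 2) = 20 ^ 4 = 16

16


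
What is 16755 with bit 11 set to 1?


16755 | (1 << 11) = 16755 | 2048 = 18803

18803


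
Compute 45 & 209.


0b101101 & 0b11010001 = 0b1 = 1

1


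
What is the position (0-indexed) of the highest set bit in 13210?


0b11001110011010. Highest set bit at position 13

13


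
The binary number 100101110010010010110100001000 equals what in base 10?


100101110010010010110100001000 in decimal = 633941256

633941256


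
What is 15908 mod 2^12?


15908 & 4095 = 3620

3620


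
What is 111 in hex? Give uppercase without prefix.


111 = 6F hex

6F


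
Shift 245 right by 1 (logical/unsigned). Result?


0b11110101 >> 1 = 0b1111010 = 122

122


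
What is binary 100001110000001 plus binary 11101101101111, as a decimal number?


100001110000001 + 11101101101111 = 111111011110000 = 32496

32496


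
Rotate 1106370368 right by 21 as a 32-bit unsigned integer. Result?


Rotate 0b1000001111100011101111101000000 right by 21 (32-bit) = 0b10001110111110100000001000001111 = 2398749199

2398749199


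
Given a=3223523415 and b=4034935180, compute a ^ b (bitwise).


3223523415 ^ 4034935180 = 815999451

815999451


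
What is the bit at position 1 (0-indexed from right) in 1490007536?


0b1011000110011111011010111110000, position 1 = 0

0


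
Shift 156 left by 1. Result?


0b10011100 << 1 = 0b100111000 = 312

312


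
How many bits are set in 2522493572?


0b10010110010110100011001010000100 has 13 set bits

13


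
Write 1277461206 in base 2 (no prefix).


1277461206 = 1001100001001001000001011010110 in binary

1001100001001001000001011010110


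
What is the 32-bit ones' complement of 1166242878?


1166242878 ^ 4294967295 = 3128724417

3128724417


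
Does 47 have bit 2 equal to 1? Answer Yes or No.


0b101111, bit 2 = 1. Yes

Yes


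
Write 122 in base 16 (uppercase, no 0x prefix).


122 = 7A hex

7A


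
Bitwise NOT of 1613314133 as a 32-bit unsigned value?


~0b1100000001010010011100001010101 = 0b10011111110101101100011110101010 = 2681653162 (32-bit unsigned)

2681653162


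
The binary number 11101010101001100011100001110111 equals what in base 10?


11101010101001100011100001110111 in decimal = 3936761975

3936761975


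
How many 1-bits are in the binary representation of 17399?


0b100001111110111 has 10 set bits

10


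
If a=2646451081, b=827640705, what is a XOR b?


2646451081 ^ 827640705 = 2900977672

2900977672


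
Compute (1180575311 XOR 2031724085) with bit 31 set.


Step 1: 1180575311 ^ 2031724085 = 1061650554
Step 2: 1061650554 | (1 << 31) = 1061650554 | 2147483648 = 3209134202

3209134202


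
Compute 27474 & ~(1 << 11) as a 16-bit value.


27474 & ~(1 << 11) = 25426

25426


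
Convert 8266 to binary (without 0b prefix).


8266 = 10000001001010 in binary

10000001001010


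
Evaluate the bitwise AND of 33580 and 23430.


0b1000001100101100 & 0b101101110000110 = 0b1100000100 = 772

772


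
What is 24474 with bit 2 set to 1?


24474 | (1 << 2) = 24474 | 4 = 24478

24478


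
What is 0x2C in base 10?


2C hex = 44 decimal

44


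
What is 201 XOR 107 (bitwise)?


0b11001001 ^ 0b1101011 = 0b10100010 = 162

162


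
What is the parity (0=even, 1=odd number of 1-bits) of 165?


0b10100101 has 4 ones => parity 0

0


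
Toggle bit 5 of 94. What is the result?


94 ^ (1 << 5) = 94 ^ 32 = 126

126


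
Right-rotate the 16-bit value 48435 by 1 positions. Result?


Rotate 0b1011110100110011 right by 1 (16-bit) = 0b1101111010011001 = 56985

56985


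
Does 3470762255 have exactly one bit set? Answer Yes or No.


0b11001110110111111010000100001111. Multiple bits set => No

No


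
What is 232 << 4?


0b11101000 << 4 = 0b111010000000 = 3712

3712


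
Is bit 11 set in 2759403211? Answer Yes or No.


0b10100100011110010010011011001011, bit 11 = 0. No

No


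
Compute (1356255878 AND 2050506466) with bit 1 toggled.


Step 1: 1356255878 & 2050506466 = 1343230594
Step 2: 1343230594 ^ (1 << 1) = 1343230594 ^ 2 = 1343230592

1343230592


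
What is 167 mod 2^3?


167 & 7 = 7

7


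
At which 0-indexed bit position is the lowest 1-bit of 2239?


0b100010111111. Lowest set bit at position 0

0


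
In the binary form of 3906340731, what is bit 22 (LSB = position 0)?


0b11101000110101100000011101111011, position 22 = 1

1


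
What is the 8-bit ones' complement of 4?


4 ^ 255 = 251

251


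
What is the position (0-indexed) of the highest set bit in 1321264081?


0b1001110110000001110001111010001. Highest set bit at position 30

30


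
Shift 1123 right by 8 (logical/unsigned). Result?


0b10001100011 >> 8 = 0b100 = 4

4


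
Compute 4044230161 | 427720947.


0b11110001000011100000111000010001 | 0b11001011111101000000011110011 = 0b11111001011111101000111011110011 = 4185820915

4185820915


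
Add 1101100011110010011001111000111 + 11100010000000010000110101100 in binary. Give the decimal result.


1101100011110010011001111000111 + 11100010000000010000110101100 = 10001000101110010101010101110011 = 2293847411

2293847411


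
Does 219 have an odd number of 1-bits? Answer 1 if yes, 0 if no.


0b11011011 has 6 ones => parity 0

0


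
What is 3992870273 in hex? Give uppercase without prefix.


3992870273 = EDFE5D81 hex

EDFE5D81


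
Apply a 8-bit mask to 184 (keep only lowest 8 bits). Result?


184 & 255 = 184

184


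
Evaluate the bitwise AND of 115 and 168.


0b1110011 & 0b10101000 = 0b100000 = 32

32


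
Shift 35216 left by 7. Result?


0b1000100110010000 << 7 = 0b10001001100100000000000 = 4507648

4507648


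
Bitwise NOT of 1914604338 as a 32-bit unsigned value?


~0b1110010000111101000101100110010 = 0b10001101111000010111010011001101 = 2380362957 (32-bit unsigned)

2380362957


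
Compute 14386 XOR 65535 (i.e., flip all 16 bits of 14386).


14386 ^ 65535 = 51149

51149


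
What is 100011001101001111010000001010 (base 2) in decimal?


100011001101001111010000001010 in decimal = 590672906

590672906
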